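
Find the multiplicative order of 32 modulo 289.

The order of 32 must divide φ(289) = φ(17^2) = 17·(17−1) = 272 = 2^4 · 17.
Divisors of 272: 1, 2, 4, 8, 16, 17, 34, 68, 136, 272.
Test each divisor d:
32^1 ≡ 32
32^2 ≡ 157
32^4 ≡ 84
32^8 ≡ 120
32^16 ≡ 239
32^17 ≡ 134
32^34 ≡ 38
32^68 ≡ 288
32^136 ≡ 1
So ord_289(32) = 136.

136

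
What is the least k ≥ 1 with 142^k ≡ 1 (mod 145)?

28

The order of 142 must divide φ(145) = φ(5·29) = (5−1)·(29−1) = 4·28 = 112 = 2^4 · 7.
Divisors of 112: 1, 2, 4, 7, 8, 14, 16, 28, 56, 112.
Check 142^d mod 145 for each divisor in increasing order:
142^1 ≡ 142
142^2 ≡ 9
142^4 ≡ 81
142^7 ≡ 133
142^8 ≡ 36
142^14 ≡ 144
142^16 ≡ 136
142^28 ≡ 1
So ord_145(142) = 28.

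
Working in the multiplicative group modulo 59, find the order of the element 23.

ord(23) | φ(59) = 59 − 1 = 58 = 2 · 29.
Divisors of 58: 1, 2, 29, 58.
Evaluate successive powers at the divisors of 58:
23^1 ≡ 23
23^2 ≡ 57
23^29 ≡ 58
23^58 ≡ 1
Therefore the multiplicative order of 23 modulo 59 is 58.

58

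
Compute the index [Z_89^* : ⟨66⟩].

1

The order of 66 must divide φ(89) = 89 − 1 = 88 = 2^3 · 11.
Divisors of 88: 1, 2, 4, 8, 11, 22, 44, 88.
Compute 66^d (mod 89) for the divisors d until we hit 1:
66^1 ≡ 66
66^2 ≡ 84
66^4 ≡ 25
66^8 ≡ 2
66^11 ≡ 52
66^22 ≡ 34
66^44 ≡ 88
66^88 ≡ 1
So ord_89(66) = 88, hence |⟨66⟩| = 88.
Index = |(Z/89Z)^×| / |⟨66⟩| = 88 / 88 = 1.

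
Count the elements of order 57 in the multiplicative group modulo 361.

φ(361) = φ(19^2) = 19·(19−1) = 342 = 2 · 3^2 · 19.
In a cyclic group of order 342, there are φ(d) elements of order d for each divisor d of 342, and zero for non-divisors.
57 = 3 · 19 divides 342, and φ(57) = 36.

36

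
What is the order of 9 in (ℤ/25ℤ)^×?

10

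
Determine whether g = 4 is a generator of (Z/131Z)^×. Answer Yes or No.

No

φ(131) = 131 − 1 = 130 = 2 · 5 · 13.
An element g generates (Z/131Z)^× iff g^(130/q) ≢ 1 (mod 131) for each prime q ∈ {2, 5, 13}.
4^65 ≡ 1 (mod 131)  [q = 2: ≡ 1 ✗]
4^26 ≡ 58 (mod 131)  [q = 5: ≢ 1 ✓]
4^10 ≡ 52 (mod 131)  [q = 13: ≢ 1 ✓]
4^65 ≡ 1 shows ord(4) | 65, strictly less than φ(131); not a primitive root.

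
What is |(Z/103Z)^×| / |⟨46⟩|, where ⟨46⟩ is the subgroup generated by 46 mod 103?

34

The order of 46 must divide φ(103) = 103 − 1 = 102 = 2 · 3 · 17.
Divisors of 102: 1, 2, 3, 6, 17, 34, 51, 102.
Check 46^d mod 103 for each divisor in increasing order:
46^1 ≡ 46
46^2 ≡ 56
46^3 ≡ 1
Thus |⟨46⟩| = ord(46) = 3.
The index is φ(103) / ord(46) = 102 / 3 = 34.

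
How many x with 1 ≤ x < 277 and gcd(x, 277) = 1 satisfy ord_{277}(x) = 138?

44

φ(277) = 277 − 1 = 276 = 2^2 · 3 · 23.
Since (Z/277Z)^× is cyclic of order 276, the number of elements of order d is φ(d) when d | 276 and 0 otherwise.
138 = 2 · 3 · 23 divides 276, and φ(138) = 44.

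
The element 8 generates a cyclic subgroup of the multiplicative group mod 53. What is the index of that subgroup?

The order of 8 must divide φ(53) = 53 − 1 = 52 = 2^2 · 13.
Divisors of 52: 1, 2, 4, 13, 26, 52.
Test each divisor d:
8^1 ≡ 8 (mod 53)
8^2 ≡ 11 (mod 53)
8^4 ≡ 15 (mod 53)
8^13 ≡ 23 (mod 53)
8^26 ≡ 52 (mod 53)
8^52 ≡ 1 (mod 53) ✓
The order of 8 is 52, so the subgroup it generates has 52 elements.
[(Z/53Z)^× : ⟨8⟩] = 52/52 = 1.

1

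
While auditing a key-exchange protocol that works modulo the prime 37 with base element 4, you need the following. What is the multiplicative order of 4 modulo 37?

18

ord(4) | φ(37) = 37 − 1 = 36 = 2^2 · 3^2.
Divisors of 36: 1, 2, 3, 4, 6, 9, 12, 18, 36.
Evaluate successive powers at the divisors of 36:
4^1 ≡ 4 (mod 37)
4^2 ≡ 16 (mod 37)
4^3 ≡ 27 (mod 37)
4^4 ≡ 34 (mod 37)
4^6 ≡ 26 (mod 37)
4^9 ≡ 36 (mod 37)
4^12 ≡ 10 (mod 37)
4^18 ≡ 1 (mod 37) ✓
So ord_37(4) = 18.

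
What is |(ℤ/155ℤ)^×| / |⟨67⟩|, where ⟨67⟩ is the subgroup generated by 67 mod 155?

10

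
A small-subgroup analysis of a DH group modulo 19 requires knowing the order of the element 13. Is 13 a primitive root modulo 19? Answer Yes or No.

φ(19) = 19 − 1 = 18 = 2 · 3^2.
Test 13^(18/q) mod 19 for each prime factor q of 18:
13^9 ≡ 18 (mod 19)  [q = 2: ≢ 1 ✓]
13^6 ≡ 11 (mod 19)  [q = 3: ≢ 1 ✓]
Every test exponent gives a nontrivial residue, hence 13 generates the full group.

Yes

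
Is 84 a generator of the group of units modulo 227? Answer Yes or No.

No

φ(227) = 227 − 1 = 226 = 2 · 113.
84 is a primitive root mod 227 iff 84^(φ(227)/q) ≢ 1 for every prime q | φ(227), i.e. q ∈ {2, 113}.
84^113 ≡ 1 (mod 227)  [q = 2: ≡ 1 ✗]
84^2 ≡ 19 (mod 227)  [q = 113: ≢ 1 ✓]
The check at q = 2 fails, so 84 generates a proper subgroup.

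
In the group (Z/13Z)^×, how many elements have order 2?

1

φ(13) = 13 − 1 = 12 = 2^2 · 3.
(Z/13Z)^× is cyclic (|G| = 12); a cyclic group of order m has exactly φ(d) elements of each order d | m, and none otherwise.
2 | 12, and φ(2) = 2 − 1 = 1.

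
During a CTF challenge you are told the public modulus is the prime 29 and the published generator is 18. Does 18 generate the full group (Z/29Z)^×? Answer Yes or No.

φ(29) = 29 − 1 = 28 = 2^2 · 7.
It suffices to check that the order of 18 is not a proper divisor of 28: compute 18^(28/q) for q ∈ {2, 7}.
18^14 ≡ 28 (mod 29)  [q = 2: ≢ 1 ✓]
18^4 ≡ 25 (mod 29)  [q = 7: ≢ 1 ✓]
None equal 1, so ord_29(18) = 28: 18 is a primitive root.

Yes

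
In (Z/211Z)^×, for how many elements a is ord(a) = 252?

0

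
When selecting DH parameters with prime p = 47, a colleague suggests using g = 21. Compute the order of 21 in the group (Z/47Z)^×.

23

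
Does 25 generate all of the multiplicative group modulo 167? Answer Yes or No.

No

φ(167) = 167 − 1 = 166 = 2 · 83.
An element g generates (Z/167Z)^× iff g^(166/q) ≢ 1 (mod 167) for each prime q ∈ {2, 83}.
25^83 ≡ 1 (mod 167)  [q = 2: ≡ 1 ✗]
25^2 ≡ 124 (mod 167)  [q = 83: ≢ 1 ✓]
The check at q = 2 fails, so 25 generates a proper subgroup.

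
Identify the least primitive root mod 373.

2

φ(373) = 373 − 1 = 372 = 2^2 · 3 · 31.
Test candidates g = 2, 3, … against the prime factors q ∈ {2, 3, 31} of φ(373): g is a generator iff g^(372/q) ≢ 1 for every such q.
g = 2: 2^186 ≡ 372; 2^124 ≡ 284; 2^12 ≡ 366 — none is 1, so 2 is a primitive root.
The smallest primitive root modulo 373 is 2.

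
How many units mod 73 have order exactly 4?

φ(73) = 73 − 1 = 72 = 2^3 · 3^2.
(Z/73Z)^× is cyclic (|G| = 72); a cyclic group of order m has exactly φ(d) elements of each order d | m, and none otherwise.
4 = 2^2 divides 72, and φ(4) = 2.

2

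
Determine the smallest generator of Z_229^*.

φ(229) = 229 − 1 = 228 = 2^2 · 3 · 19.
Test candidates g = 2, 3, … against the prime factors q ∈ {2, 3, 19} of φ(229): g is a generator iff g^(228/q) ≢ 1 for every such q.
g = 2: 2^114 ≡ 228; 2^76 ≡ 1 — hits 1, so not a primitive root.
g = 3: 3^114 ≡ 1 — hits 1, so not a primitive root.
g = 4: 4^114 ≡ 1 — hits 1, so not a primitive root.
g = 5: 5^114 ≡ 1 — hits 1, so not a primitive root.
g = 6: 6^114 ≡ 228; 6^76 ≡ 134; 6^12 ≡ 165 — none is 1, so 6 is a primitive root.
So 6 is the smallest generator of (Z/229Z)^×.

6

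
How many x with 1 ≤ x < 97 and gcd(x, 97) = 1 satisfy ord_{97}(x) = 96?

32

φ(97) = 97 − 1 = 96 = 2^5 · 3.
In a cyclic group of order 96, there are φ(d) elements of order d for each divisor d of 96, and zero for non-divisors.
96 = 2^5 · 3 divides 96, and φ(96) = 32.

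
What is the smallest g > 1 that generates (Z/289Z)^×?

φ(289) = φ(17^2) = 17·(17−1) = 272 = 2^4 · 17.
g is a primitive root iff g^(272/q) ≢ 1 (mod 289) for each prime q ∈ {2, 17}.
g = 2: 2^136 ≡ 1 — hits 1, so not a primitive root.
g = 3: 3^136 ≡ 288; 3^16 ≡ 171 — none is 1, so 3 is a primitive root.
So 3 is the smallest generator of (Z/289Z)^×.

3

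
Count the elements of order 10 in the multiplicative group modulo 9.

0

φ(9) = φ(3^2) = 3·(3−1) = 6 = 2 · 3.
In a cyclic group of order 6, there are φ(d) elements of order d for each divisor d of 6, and zero for non-divisors.
10 does not divide 6, so no element of (Z/9Z)^× has order 10.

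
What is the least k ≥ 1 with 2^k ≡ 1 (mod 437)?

198

By Lagrange's theorem, ord_437(2) divides φ(437) = φ(19·23) = (19−1)·(23−1) = 18·22 = 396 = 2^2 · 3^2 · 11.
Divisors of 396: 1, 2, 3, 4, 6, 9, 11, 12, 18, 22, 33, 36, 44, 66, 99, 132, 198, 396.
Evaluate successive powers at the divisors of 396:
2^1 ≡ 2
2^2 ≡ 4
2^3 ≡ 8
2^4 ≡ 16
2^6 ≡ 64
2^9 ≡ 75
2^11 ≡ 300
2^12 ≡ 163
2^18 ≡ 381
2^22 ≡ 415
2^33 ≡ 392
2^36 ≡ 77
2^44 ≡ 47
2^66 ≡ 277
2^99 ≡ 208
2^132 ≡ 254
2^198 ≡ 1
The smallest such exponent is 198, so the order of 2 is 198.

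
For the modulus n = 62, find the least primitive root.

3

φ(62) = φ(2)·φ(31) = 1·30 = 30 = 2 · 3 · 5.
Test candidates g = 2, 3, … against the prime factors q ∈ {2, 3, 5} of φ(62): g is a generator iff g^(30/q) ≢ 1 for every such q.
g = 2: gcd(2, 62) = 2 > 1, not a unit — skip.
g = 3: 3^15 ≡ 61; 3^10 ≡ 25; 3^6 ≡ 47 — none is 1, so 3 is a primitive root.
So 3 is the smallest generator of (Z/62Z)^×.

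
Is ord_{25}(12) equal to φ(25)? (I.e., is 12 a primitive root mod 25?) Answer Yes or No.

Yes

φ(25) = φ(5^2) = 5·(5−1) = 20 = 2^2 · 5.
An element g generates (Z/25Z)^× iff g^(20/q) ≢ 1 (mod 25) for each prime q ∈ {2, 5}.
12^10 ≡ 24 (mod 25)  [q = 2: ≢ 1 ✓]
12^4 ≡ 11 (mod 25)  [q = 5: ≢ 1 ✓]
None equal 1, so ord_25(12) = 20: 12 is a primitive root.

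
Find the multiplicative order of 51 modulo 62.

ord(51) | φ(62) = φ(2)·φ(31) = 1·30 = 30 = 2 · 3 · 5.
Divisors of 30: 1, 2, 3, 5, 6, 10, 15, 30.
Evaluate successive powers at the divisors of 30:
51^1 ≡ 51 (mod 62)
51^2 ≡ 59 (mod 62)
51^3 ≡ 33 (mod 62)
51^5 ≡ 25 (mod 62)
51^6 ≡ 35 (mod 62)
51^10 ≡ 5 (mod 62)
51^15 ≡ 1 (mod 62) ✓
The smallest such exponent is 15, so the order of 51 is 15.

15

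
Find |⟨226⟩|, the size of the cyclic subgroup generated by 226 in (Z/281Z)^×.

280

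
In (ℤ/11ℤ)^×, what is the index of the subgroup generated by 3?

ord(3) | φ(11) = 11 − 1 = 10 = 2 · 5.
Divisors of 10: 1, 2, 5, 10.
Check 3^d mod 11 for each divisor in increasing order:
3^1 ≡ 3 (mod 11)
3^2 ≡ 9 (mod 11)
3^5 ≡ 1 (mod 11) ✓
The order of 3 is 5, so the subgroup it generates has 5 elements.
Index = |(Z/11Z)^×| / |⟨3⟩| = 10 / 5 = 2.

2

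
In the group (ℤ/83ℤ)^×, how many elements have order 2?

φ(83) = 83 − 1 = 82 = 2 · 41.
(Z/83Z)^× is cyclic (|G| = 82); a cyclic group of order m has exactly φ(d) elements of each order d | m, and none otherwise.
2 | 82, and φ(2) = 2 − 1 = 1.

1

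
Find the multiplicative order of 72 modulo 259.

ord(72) | φ(259) = φ(7·37) = (7−1)·(37−1) = 6·36 = 216 = 2^3 · 3^3.
Divisors of 216: 1, 2, 3, 4, 6, 8, 9, 12, 18, 24, 27, 36, 54, 72, 108, 216.
Compute 72^d (mod 259) for the divisors d until we hit 1:
72^1 ≡ 72 (mod 259)
72^2 ≡ 4 (mod 259)
72^3 ≡ 29 (mod 259)
72^4 ≡ 16 (mod 259)
72^6 ≡ 64 (mod 259)
72^8 ≡ 256 (mod 259)
72^9 ≡ 43 (mod 259)
72^12 ≡ 211 (mod 259)
72^18 ≡ 36 (mod 259)
72^24 ≡ 232 (mod 259)
72^27 ≡ 253 (mod 259)
72^36 ≡ 1 (mod 259) ✓
Therefore the multiplicative order of 72 modulo 259 is 36.

36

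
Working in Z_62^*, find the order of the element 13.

30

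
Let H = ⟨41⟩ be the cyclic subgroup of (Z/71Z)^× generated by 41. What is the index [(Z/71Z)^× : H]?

5

Since 41 ∈ (Z/71Z)^×, its order divides φ(71) = 71 − 1 = 70 = 2 · 5 · 7.
Divisors of 70: 1, 2, 5, 7, 10, 14, 35, 70.
Check 41^d mod 71 for each divisor in increasing order:
41^1 ≡ 41 (mod 71)
41^2 ≡ 48 (mod 71)
41^5 ≡ 34 (mod 71)
41^7 ≡ 70 (mod 71)
41^10 ≡ 20 (mod 71)
41^14 ≡ 1 (mod 71) ✓
The order of 41 is 14, so the subgroup it generates has 14 elements.
[(Z/71Z)^× : ⟨41⟩] = 70/14 = 5.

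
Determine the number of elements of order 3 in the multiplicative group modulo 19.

2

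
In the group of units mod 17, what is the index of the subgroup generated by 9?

2

The order of 9 must divide φ(17) = 17 − 1 = 16 = 2^4.
Divisors of 16: 1, 2, 4, 8, 16.
Compute 9^d (mod 17) for the divisors d until we hit 1:
9^1 ≡ 9 (mod 17)
9^2 ≡ 13 (mod 17)
9^4 ≡ 16 (mod 17)
9^8 ≡ 1 (mod 17) ✓
Thus |⟨9⟩| = ord(9) = 8.
[(Z/17Z)^× : ⟨9⟩] = 16/8 = 2.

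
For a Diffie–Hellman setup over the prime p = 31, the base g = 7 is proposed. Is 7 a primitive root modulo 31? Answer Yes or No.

No

φ(31) = 31 − 1 = 30 = 2 · 3 · 5.
It suffices to check that the order of 7 is not a proper divisor of 30: compute 7^(30/q) for q ∈ {2, 3, 5}.
7^15 ≡ 1 (mod 31)  [q = 2: ≡ 1 ✗]
7^10 ≡ 25 (mod 31)  [q = 3: ≢ 1 ✓]
7^6 ≡ 4 (mod 31)  [q = 5: ≢ 1 ✓]
Since 7^15 ≡ 1, the order of 7 divides 15 < 30, so 7 is not a primitive root.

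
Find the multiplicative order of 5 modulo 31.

3

ord(5) | φ(31) = 31 − 1 = 30 = 2 · 3 · 5.
Divisors of 30: 1, 2, 3, 5, 6, 10, 15, 30.
Check 5^d mod 31 for each divisor in increasing order:
5^1 ≡ 5
5^2 ≡ 25
5^3 ≡ 1
Hence ord(5) = 3.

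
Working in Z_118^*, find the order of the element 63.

29

Since 63 ∈ (Z/118Z)^×, its order divides φ(118) = φ(2)·φ(59) = 1·58 = 58 = 2 · 29.
Divisors of 58: 1, 2, 29, 58.
Check 63^d mod 118 for each divisor in increasing order:
63^1 ≡ 63
63^2 ≡ 75
63^29 ≡ 1
Therefore the multiplicative order of 63 modulo 118 is 29.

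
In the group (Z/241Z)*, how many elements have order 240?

φ(241) = 241 − 1 = 240 = 2^4 · 3 · 5.
(Z/241Z)^× is cyclic (|G| = 240); a cyclic group of order m has exactly φ(d) elements of each order d | m, and none otherwise.
240 = 2^4 · 3 · 5 divides 240, and φ(240) = 64.

64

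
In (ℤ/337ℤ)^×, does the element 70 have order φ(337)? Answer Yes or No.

φ(337) = 337 − 1 = 336 = 2^4 · 3 · 7.
Test 70^(336/q) mod 337 for each prime factor q of 336:
70^168 ≡ 336 (mod 337)  [q = 2: ≢ 1 ✓]
70^112 ≡ 128 (mod 337)  [q = 3: ≢ 1 ✓]
70^48 ≡ 79 (mod 337)  [q = 7: ≢ 1 ✓]
Every test exponent gives a nontrivial residue, hence 70 generates the full group.

Yes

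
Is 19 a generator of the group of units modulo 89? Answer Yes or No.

Yes

φ(89) = 89 − 1 = 88 = 2^3 · 11.
An element g generates (Z/89Z)^× iff g^(88/q) ≢ 1 (mod 89) for each prime q ∈ {2, 11}.
19^44 ≡ 88 (mod 89)  [q = 2: ≢ 1 ✓]
19^8 ≡ 2 (mod 89)  [q = 11: ≢ 1 ✓]
None equal 1, so ord_89(19) = 88: 19 is a primitive root.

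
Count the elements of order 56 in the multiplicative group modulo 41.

0

φ(41) = 41 − 1 = 40 = 2^3 · 5.
(Z/41Z)^× is cyclic (|G| = 40); a cyclic group of order m has exactly φ(d) elements of each order d | m, and none otherwise.
Here 40 is not a multiple of 56, so there are no elements of order 56.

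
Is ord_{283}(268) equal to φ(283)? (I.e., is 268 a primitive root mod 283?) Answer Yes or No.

φ(283) = 283 − 1 = 282 = 2 · 3 · 47.
It suffices to check that the order of 268 is not a proper divisor of 282: compute 268^(282/q) for q ∈ {2, 3, 47}.
268^141 ≡ 282 (mod 283)  [q = 2: ≢ 1 ✓]
268^94 ≡ 1 (mod 283)  [q = 3: ≡ 1 ✗]
268^6 ≡ 158 (mod 283)  [q = 47: ≢ 1 ✓]
The check at q = 3 fails, so 268 generates a proper subgroup.

No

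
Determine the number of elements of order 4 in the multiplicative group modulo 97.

2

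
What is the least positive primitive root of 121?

2

φ(121) = φ(11^2) = 11·(11−1) = 110 = 2 · 5 · 11.
Test candidates g = 2, 3, … against the prime factors q ∈ {2, 5, 11} of φ(121): g is a generator iff g^(110/q) ≢ 1 for every such q.
g = 2: 2^55 ≡ 120; 2^22 ≡ 81; 2^10 ≡ 56 — none is 1, so 2 is a primitive root.
The smallest primitive root modulo 121 is 2.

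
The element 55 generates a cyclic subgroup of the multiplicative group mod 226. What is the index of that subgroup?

By Lagrange's theorem, ord_226(55) divides φ(226) = φ(2)·φ(113) = 1·112 = 112 = 2^4 · 7.
Divisors of 112: 1, 2, 4, 7, 8, 14, 16, 28, 56, 112.
Compute 55^d (mod 226) for the divisors d until we hit 1:
55^1 ≡ 55 (mod 226)
55^2 ≡ 87 (mod 226)
55^4 ≡ 111 (mod 226)
55^7 ≡ 35 (mod 226)
55^8 ≡ 117 (mod 226)
55^14 ≡ 95 (mod 226)
55^16 ≡ 129 (mod 226)
55^28 ≡ 211 (mod 226)
55^56 ≡ 225 (mod 226)
55^112 ≡ 1 (mod 226) ✓
So ord_226(55) = 112, hence |⟨55⟩| = 112.
Index = |(Z/226Z)^×| / |⟨55⟩| = 112 / 112 = 1.

1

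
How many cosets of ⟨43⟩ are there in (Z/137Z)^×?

ord(43) | φ(137) = 137 − 1 = 136 = 2^3 · 17.
Divisors of 136: 1, 2, 4, 8, 17, 34, 68, 136.
Check 43^d mod 137 for each divisor in increasing order:
43^1 ≡ 43 (mod 137)
43^2 ≡ 68 (mod 137)
43^4 ≡ 103 (mod 137)
43^8 ≡ 60 (mod 137)
43^17 ≡ 127 (mod 137)
43^34 ≡ 100 (mod 137)
43^68 ≡ 136 (mod 137)
43^136 ≡ 1 (mod 137) ✓
The order of 43 is 136, so the subgroup it generates has 136 elements.
Index = |(Z/137Z)^×| / |⟨43⟩| = 136 / 136 = 1.

1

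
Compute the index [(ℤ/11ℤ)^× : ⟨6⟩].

Since 6 ∈ (Z/11Z)^×, its order divides φ(11) = 11 − 1 = 10 = 2 · 5.
Divisors of 10: 1, 2, 5, 10.
Check 6^d mod 11 for each divisor in increasing order:
6^1 ≡ 6
6^2 ≡ 3
6^5 ≡ 10
6^10 ≡ 1
The order of 6 is 10, so the subgroup it generates has 10 elements.
[(Z/11Z)^× : ⟨6⟩] = 10/10 = 1.

1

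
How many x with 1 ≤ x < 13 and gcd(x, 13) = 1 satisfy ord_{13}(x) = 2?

1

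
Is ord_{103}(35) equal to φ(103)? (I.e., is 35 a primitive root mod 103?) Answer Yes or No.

Yes

φ(103) = 103 − 1 = 102 = 2 · 3 · 17.
It suffices to check that the order of 35 is not a proper divisor of 102: compute 35^(102/q) for q ∈ {2, 3, 17}.
35^51 ≡ 102 (mod 103)  [q = 2: ≢ 1 ✓]
35^34 ≡ 46 (mod 103)  [q = 3: ≢ 1 ✓]
35^6 ≡ 8 (mod 103)  [q = 17: ≢ 1 ✓]
None equal 1, so ord_103(35) = 102: 35 is a primitive root.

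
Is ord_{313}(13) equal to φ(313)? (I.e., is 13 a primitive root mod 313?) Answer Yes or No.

No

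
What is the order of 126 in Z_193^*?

ord(126) | φ(193) = 193 − 1 = 192 = 2^6 · 3.
Divisors of 192: 1, 2, 3, 4, 6, 8, 12, 16, 24, 32, 48, 64, 96, 192.
Compute 126^d (mod 193) for the divisors d until we hit 1:
126^1 ≡ 126
126^2 ≡ 50
126^3 ≡ 124
126^4 ≡ 184
126^6 ≡ 129
126^8 ≡ 81
126^12 ≡ 43
126^16 ≡ 192
126^24 ≡ 112
126^32 ≡ 1
So ord_193(126) = 32.

32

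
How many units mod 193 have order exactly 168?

φ(193) = 193 − 1 = 192 = 2^6 · 3.
Since (Z/193Z)^× is cyclic of order 192, the number of elements of order d is φ(d) when d | 192 and 0 otherwise.
Here 192 is not a multiple of 168, so there are no elements of order 168.

0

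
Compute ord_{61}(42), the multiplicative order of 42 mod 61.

15

The order of 42 must divide φ(61) = 61 − 1 = 60 = 2^2 · 3 · 5.
Divisors of 60: 1, 2, 3, 4, 5, 6, 10, 12, 15, 20, 30, 60.
Check 42^d mod 61 for each divisor in increasing order:
42^1 ≡ 42 (mod 61)
42^2 ≡ 56 (mod 61)
42^3 ≡ 34 (mod 61)
42^4 ≡ 25 (mod 61)
42^5 ≡ 13 (mod 61)
42^6 ≡ 58 (mod 61)
42^10 ≡ 47 (mod 61)
42^12 ≡ 9 (mod 61)
42^15 ≡ 1 (mod 61) ✓
Hence ord(42) = 15.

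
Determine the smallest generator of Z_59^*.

φ(59) = 59 − 1 = 58 = 2 · 29.
Test candidates g = 2, 3, … against the prime factors q ∈ {2, 29} of φ(59): g is a generator iff g^(58/q) ≢ 1 for every such q.
g = 2: 2^29 ≡ 58; 2^2 ≡ 4 — none is 1, so 2 is a primitive root.
So 2 is the smallest generator of (Z/59Z)^×.

2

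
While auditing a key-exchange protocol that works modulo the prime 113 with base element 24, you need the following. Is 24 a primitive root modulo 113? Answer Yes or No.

Yes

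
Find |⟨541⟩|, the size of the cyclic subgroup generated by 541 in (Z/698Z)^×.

87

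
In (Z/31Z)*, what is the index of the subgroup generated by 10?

2

ord(10) | φ(31) = 31 − 1 = 30 = 2 · 3 · 5.
Divisors of 30: 1, 2, 3, 5, 6, 10, 15, 30.
Compute 10^d (mod 31) for the divisors d until we hit 1:
10^1 ≡ 10 (mod 31)
10^2 ≡ 7 (mod 31)
10^3 ≡ 8 (mod 31)
10^5 ≡ 25 (mod 31)
10^6 ≡ 2 (mod 31)
10^10 ≡ 5 (mod 31)
10^15 ≡ 1 (mod 31) ✓
So ord_31(10) = 15, hence |⟨10⟩| = 15.
[(Z/31Z)^× : ⟨10⟩] = 30/15 = 2.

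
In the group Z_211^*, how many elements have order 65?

0

φ(211) = 211 − 1 = 210 = 2 · 3 · 5 · 7.
In a cyclic group of order 210, there are φ(d) elements of order d for each divisor d of 210, and zero for non-divisors.
Here 210 is not a multiple of 65, so there are no elements of order 65.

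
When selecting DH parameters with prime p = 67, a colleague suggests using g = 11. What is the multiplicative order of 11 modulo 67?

66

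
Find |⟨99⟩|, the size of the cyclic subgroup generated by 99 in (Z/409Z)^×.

ord(99) | φ(409) = 409 − 1 = 408 = 2^3 · 3 · 17.
Divisors of 408: 1, 2, 3, 4, 6, 8, 12, 17, 24, 34, 51, 68, 102, 136, 204, 408.
Test each divisor d:
99^1 ≡ 99
99^2 ≡ 394
99^3 ≡ 151
99^4 ≡ 225
99^6 ≡ 306
99^8 ≡ 318
99^12 ≡ 384
99^17 ≡ 183
99^24 ≡ 216
99^34 ≡ 360
99^51 ≡ 31
99^68 ≡ 356
99^102 ≡ 143
99^136 ≡ 355
99^204 ≡ 408
99^408 ≡ 1
Hence ord(99) = 408.

408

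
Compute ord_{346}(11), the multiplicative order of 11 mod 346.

172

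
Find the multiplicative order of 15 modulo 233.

116

By Lagrange's theorem, ord_233(15) divides φ(233) = 233 − 1 = 232 = 2^3 · 29.
Divisors of 232: 1, 2, 4, 8, 29, 58, 116, 232.
Evaluate successive powers at the divisors of 232:
15^1 ≡ 15 (mod 233)
15^2 ≡ 225 (mod 233)
15^4 ≡ 64 (mod 233)
15^8 ≡ 135 (mod 233)
15^29 ≡ 89 (mod 233)
15^58 ≡ 232 (mod 233)
15^116 ≡ 1 (mod 233) ✓
Therefore the multiplicative order of 15 modulo 233 is 116.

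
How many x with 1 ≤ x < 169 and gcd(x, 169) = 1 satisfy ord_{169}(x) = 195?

0

φ(169) = φ(13^2) = 13·(13−1) = 156 = 2^2 · 3 · 13.
In a cyclic group of order 156, there are φ(d) elements of order d for each divisor d of 156, and zero for non-divisors.
Since 195 ∤ 156, the count is 0.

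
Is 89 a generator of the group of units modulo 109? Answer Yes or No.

No

φ(109) = 109 − 1 = 108 = 2^2 · 3^3.
Test 89^(108/q) mod 109 for each prime factor q of 108:
89^54 ≡ 1 (mod 109)  [q = 2: ≡ 1 ✗]
89^36 ≡ 63 (mod 109)  [q = 3: ≢ 1 ✓]
89^54 ≡ 1 shows ord(89) | 54, strictly less than φ(109); not a primitive root.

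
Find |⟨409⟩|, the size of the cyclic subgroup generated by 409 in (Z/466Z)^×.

232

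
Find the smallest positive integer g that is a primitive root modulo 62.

3

φ(62) = φ(2)·φ(31) = 1·30 = 30 = 2 · 3 · 5.
g is a primitive root iff g^(30/q) ≢ 1 (mod 62) for each prime q ∈ {2, 3, 5}.
g = 2: gcd(2, 62) = 2 > 1, not a unit — skip.
g = 3: 3^15 ≡ 61; 3^10 ≡ 25; 3^6 ≡ 47 — none is 1, so 3 is a primitive root.
The smallest primitive root modulo 62 is 3.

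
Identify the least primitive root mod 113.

3

φ(113) = 113 − 1 = 112 = 2^4 · 7.
Test candidates g = 2, 3, … against the prime factors q ∈ {2, 7} of φ(113): g is a generator iff g^(112/q) ≢ 1 for every such q.
g = 2: 2^56 ≡ 1 — hits 1, so not a primitive root.
g = 3: 3^56 ≡ 112; 3^16 ≡ 49 — none is 1, so 3 is a primitive root.
Hence the least primitive root of 113 is 3.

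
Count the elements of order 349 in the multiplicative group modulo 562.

φ(562) = φ(2)·φ(281) = 1·280 = 280 = 2^3 · 5 · 7.
(Z/562Z)^× is cyclic (|G| = 280); a cyclic group of order m has exactly φ(d) elements of each order d | m, and none otherwise.
Since 349 ∤ 280, the count is 0.

0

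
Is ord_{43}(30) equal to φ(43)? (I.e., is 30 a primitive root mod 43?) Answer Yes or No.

φ(43) = 43 − 1 = 42 = 2 · 3 · 7.
It suffices to check that the order of 30 is not a proper divisor of 42: compute 30^(42/q) for q ∈ {2, 3, 7}.
30^21 ≡ 42 (mod 43)  [q = 2: ≢ 1 ✓]
30^14 ≡ 6 (mod 43)  [q = 3: ≢ 1 ✓]
30^6 ≡ 16 (mod 43)  [q = 7: ≢ 1 ✓]
Every test exponent gives a nontrivial residue, hence 30 generates the full group.

Yes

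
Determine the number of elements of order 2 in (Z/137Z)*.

1

φ(137) = 137 − 1 = 136 = 2^3 · 17.
In a cyclic group of order 136, there are φ(d) elements of order d for each divisor d of 136, and zero for non-divisors.
2 | 136, and φ(2) = 2 − 1 = 1.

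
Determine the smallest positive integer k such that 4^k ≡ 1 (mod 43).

7

The order of 4 must divide φ(43) = 43 − 1 = 42 = 2 · 3 · 7.
Divisors of 42: 1, 2, 3, 6, 7, 14, 21, 42.
Evaluate successive powers at the divisors of 42:
4^1 ≡ 4 (mod 43)
4^2 ≡ 16 (mod 43)
4^3 ≡ 21 (mod 43)
4^6 ≡ 11 (mod 43)
4^7 ≡ 1 (mod 43) ✓
Therefore the multiplicative order of 4 modulo 43 is 7.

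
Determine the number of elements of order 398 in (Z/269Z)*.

φ(269) = 269 − 1 = 268 = 2^2 · 67.
In a cyclic group of order 268, there are φ(d) elements of order d for each divisor d of 268, and zero for non-divisors.
Here 268 is not a multiple of 398, so there are no elements of order 398.

0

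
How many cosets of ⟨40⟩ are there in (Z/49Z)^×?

1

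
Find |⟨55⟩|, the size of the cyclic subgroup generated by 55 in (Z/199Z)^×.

The order of 55 must divide φ(199) = 199 − 1 = 198 = 2 · 3^2 · 11.
Divisors of 198: 1, 2, 3, 6, 9, 11, 18, 22, 33, 66, 99, 198.
Check 55^d mod 199 for each divisor in increasing order:
55^1 ≡ 55 (mod 199)
55^2 ≡ 40 (mod 199)
55^3 ≡ 11 (mod 199)
55^6 ≡ 121 (mod 199)
55^9 ≡ 137 (mod 199)
55^11 ≡ 107 (mod 199)
55^18 ≡ 63 (mod 199)
55^22 ≡ 106 (mod 199)
55^33 ≡ 198 (mod 199)
55^66 ≡ 1 (mod 199) ✓
Therefore the multiplicative order of 55 modulo 199 is 66.

66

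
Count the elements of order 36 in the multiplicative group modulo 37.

12

φ(37) = 37 − 1 = 36 = 2^2 · 3^2.
In a cyclic group of order 36, there are φ(d) elements of order d for each divisor d of 36, and zero for non-divisors.
36 = 2^2 · 3^2 divides 36, and φ(36) = 12.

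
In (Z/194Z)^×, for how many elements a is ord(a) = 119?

0

φ(194) = φ(2)·φ(97) = 1·96 = 96 = 2^5 · 3.
In a cyclic group of order 96, there are φ(d) elements of order d for each divisor d of 96, and zero for non-divisors.
119 does not divide 96, so no element of (Z/194Z)^× has order 119.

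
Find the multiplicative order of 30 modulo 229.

By Lagrange's theorem, ord_229(30) divides φ(229) = 229 − 1 = 228 = 2^2 · 3 · 19.
Divisors of 228: 1, 2, 3, 4, 6, 12, 19, 38, 57, 76, 114, 228.
Evaluate successive powers at the divisors of 228:
30^1 ≡ 30
30^2 ≡ 213
30^3 ≡ 207
30^4 ≡ 27
30^6 ≡ 26
30^12 ≡ 218
30^19 ≡ 122
30^38 ≡ 228
30^57 ≡ 107
30^76 ≡ 1
The smallest such exponent is 76, so the order of 30 is 76.

76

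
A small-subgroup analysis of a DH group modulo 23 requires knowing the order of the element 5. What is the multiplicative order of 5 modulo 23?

ord(5) | φ(23) = 23 − 1 = 22 = 2 · 11.
Divisors of 22: 1, 2, 11, 22.
Evaluate successive powers at the divisors of 22:
5^1 ≡ 5
5^2 ≡ 2
5^11 ≡ 22
5^22 ≡ 1
Hence ord(5) = 22.

22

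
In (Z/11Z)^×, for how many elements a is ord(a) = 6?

0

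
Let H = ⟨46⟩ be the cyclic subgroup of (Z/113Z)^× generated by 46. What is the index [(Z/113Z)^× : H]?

1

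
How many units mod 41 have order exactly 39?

φ(41) = 41 − 1 = 40 = 2^3 · 5.
(Z/41Z)^× is cyclic (|G| = 40); a cyclic group of order m has exactly φ(d) elements of each order d | m, and none otherwise.
Here 40 is not a multiple of 39, so there are no elements of order 39.

0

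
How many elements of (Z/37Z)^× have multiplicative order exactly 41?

φ(37) = 37 − 1 = 36 = 2^2 · 3^2.
(Z/37Z)^× is cyclic (|G| = 36); a cyclic group of order m has exactly φ(d) elements of each order d | m, and none otherwise.
Since 41 ∤ 36, the count is 0.

0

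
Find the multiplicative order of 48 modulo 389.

Since 48 ∈ (Z/389Z)^×, its order divides φ(389) = 389 − 1 = 388 = 2^2 · 97.
Divisors of 388: 1, 2, 4, 97, 194, 388.
Test each divisor d:
48^1 ≡ 48
48^2 ≡ 359
48^4 ≡ 122
48^97 ≡ 274
48^194 ≡ 388
48^388 ≡ 1
Hence ord(48) = 388.

388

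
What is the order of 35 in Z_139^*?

69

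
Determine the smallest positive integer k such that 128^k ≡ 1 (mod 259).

By Lagrange's theorem, ord_259(128) divides φ(259) = φ(7·37) = (7−1)·(37−1) = 6·36 = 216 = 2^3 · 3^3.
Divisors of 216: 1, 2, 3, 4, 6, 8, 9, 12, 18, 24, 27, 36, 54, 72, 108, 216.
Test each divisor d:
128^1 ≡ 128 (mod 259)
128^2 ≡ 67 (mod 259)
128^3 ≡ 29 (mod 259)
128^4 ≡ 86 (mod 259)
128^6 ≡ 64 (mod 259)
128^8 ≡ 144 (mod 259)
128^9 ≡ 43 (mod 259)
128^12 ≡ 211 (mod 259)
128^18 ≡ 36 (mod 259)
128^24 ≡ 232 (mod 259)
128^27 ≡ 253 (mod 259)
128^36 ≡ 1 (mod 259) ✓
So ord_259(128) = 36.

36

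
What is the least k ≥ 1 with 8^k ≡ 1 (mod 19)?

The order of 8 must divide φ(19) = 19 − 1 = 18 = 2 · 3^2.
Divisors of 18: 1, 2, 3, 6, 9, 18.
Compute 8^d (mod 19) for the divisors d until we hit 1:
8^1 ≡ 8 (mod 19)
8^2 ≡ 7 (mod 19)
8^3 ≡ 18 (mod 19)
8^6 ≡ 1 (mod 19) ✓
Hence ord(8) = 6.

6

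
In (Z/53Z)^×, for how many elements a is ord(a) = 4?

2

φ(53) = 53 − 1 = 52 = 2^2 · 13.
In a cyclic group of order 52, there are φ(d) elements of order d for each divisor d of 52, and zero for non-divisors.
4 = 2^2 divides 52, and φ(4) = 2.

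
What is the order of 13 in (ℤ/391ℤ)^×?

44

The order of 13 must divide φ(391) = φ(17·23) = (17−1)·(23−1) = 16·22 = 352 = 2^5 · 11.
Divisors of 352: 1, 2, 4, 8, 11, 16, 22, 32, 44, 88, 176, 352.
Check 13^d mod 391 for each divisor in increasing order:
13^1 ≡ 13
13^2 ≡ 169
13^4 ≡ 18
13^8 ≡ 324
13^11 ≡ 208
13^16 ≡ 188
13^22 ≡ 254
13^32 ≡ 154
13^44 ≡ 1
The smallest such exponent is 44, so the order of 13 is 44.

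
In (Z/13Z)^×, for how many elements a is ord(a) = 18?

0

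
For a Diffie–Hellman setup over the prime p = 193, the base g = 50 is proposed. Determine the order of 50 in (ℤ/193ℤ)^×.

ord(50) | φ(193) = 193 − 1 = 192 = 2^6 · 3.
Divisors of 192: 1, 2, 3, 4, 6, 8, 12, 16, 24, 32, 48, 64, 96, 192.
Evaluate successive powers at the divisors of 192:
50^1 ≡ 50 (mod 193)
50^2 ≡ 184 (mod 193)
50^3 ≡ 129 (mod 193)
50^4 ≡ 81 (mod 193)
50^6 ≡ 43 (mod 193)
50^8 ≡ 192 (mod 193)
50^12 ≡ 112 (mod 193)
50^16 ≡ 1 (mod 193) ✓
So ord_193(50) = 16.

16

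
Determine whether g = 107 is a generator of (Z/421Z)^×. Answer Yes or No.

φ(421) = 421 − 1 = 420 = 2^2 · 3 · 5 · 7.
An element g generates (Z/421Z)^× iff g^(420/q) ≢ 1 (mod 421) for each prime q ∈ {2, 3, 5, 7}.
107^210 ≡ 1 (mod 421)  [q = 2: ≡ 1 ✗]
107^140 ≡ 400 (mod 421)  [q = 3: ≢ 1 ✓]
107^84 ≡ 252 (mod 421)  [q = 5: ≢ 1 ✓]
107^60 ≡ 1 (mod 421)  [q = 7: ≡ 1 ✗]
The check at q = 2 fails, so 107 generates a proper subgroup.

No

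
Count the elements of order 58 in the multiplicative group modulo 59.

28

φ(59) = 59 − 1 = 58 = 2 · 29.
(Z/59Z)^× is cyclic (|G| = 58); a cyclic group of order m has exactly φ(d) elements of each order d | m, and none otherwise.
58 = 2 · 29 divides 58, and φ(58) = 28.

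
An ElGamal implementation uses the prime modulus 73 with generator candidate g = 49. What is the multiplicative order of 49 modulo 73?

12

ord(49) | φ(73) = 73 − 1 = 72 = 2^3 · 3^2.
Divisors of 72: 1, 2, 3, 4, 6, 8, 9, 12, 18, 24, 36, 72.
Evaluate successive powers at the divisors of 72:
49^1 ≡ 49
49^2 ≡ 65
49^3 ≡ 46
49^4 ≡ 64
49^6 ≡ 72
49^8 ≡ 8
49^9 ≡ 27
49^12 ≡ 1
So ord_73(49) = 12.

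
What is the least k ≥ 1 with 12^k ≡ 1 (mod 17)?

Since 12 ∈ (Z/17Z)^×, its order divides φ(17) = 17 − 1 = 16 = 2^4.
Divisors of 16: 1, 2, 4, 8, 16.
Compute 12^d (mod 17) for the divisors d until we hit 1:
12^1 ≡ 12 (mod 17)
12^2 ≡ 8 (mod 17)
12^4 ≡ 13 (mod 17)
12^8 ≡ 16 (mod 17)
12^16 ≡ 1 (mod 17) ✓
Hence ord(12) = 16.

16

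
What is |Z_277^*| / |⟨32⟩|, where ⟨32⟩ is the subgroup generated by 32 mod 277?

3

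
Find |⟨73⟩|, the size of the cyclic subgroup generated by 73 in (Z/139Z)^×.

The order of 73 must divide φ(139) = 139 − 1 = 138 = 2 · 3 · 23.
Divisors of 138: 1, 2, 3, 6, 23, 46, 69, 138.
Check 73^d mod 139 for each divisor in increasing order:
73^1 ≡ 73 (mod 139)
73^2 ≡ 47 (mod 139)
73^3 ≡ 95 (mod 139)
73^6 ≡ 129 (mod 139)
73^23 ≡ 97 (mod 139)
73^46 ≡ 96 (mod 139)
73^69 ≡ 138 (mod 139)
73^138 ≡ 1 (mod 139) ✓
Therefore the multiplicative order of 73 modulo 139 is 138.

138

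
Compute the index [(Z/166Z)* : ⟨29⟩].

2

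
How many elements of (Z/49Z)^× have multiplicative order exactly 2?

1

φ(49) = φ(7^2) = 7·(7−1) = 42 = 2 · 3 · 7.
In a cyclic group of order 42, there are φ(d) elements of order d for each divisor d of 42, and zero for non-divisors.
2 | 42, and φ(2) = 2 − 1 = 1.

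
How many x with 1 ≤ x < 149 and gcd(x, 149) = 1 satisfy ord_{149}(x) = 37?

φ(149) = 149 − 1 = 148 = 2^2 · 37.
(Z/149Z)^× is cyclic (|G| = 148); a cyclic group of order m has exactly φ(d) elements of each order d | m, and none otherwise.
37 | 148, and φ(37) = 37 − 1 = 36.

36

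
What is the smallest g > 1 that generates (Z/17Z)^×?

3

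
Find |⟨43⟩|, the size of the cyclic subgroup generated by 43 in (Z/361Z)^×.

171

Since 43 ∈ (Z/361Z)^×, its order divides φ(361) = φ(19^2) = 19·(19−1) = 342 = 2 · 3^2 · 19.
Divisors of 342: 1, 2, 3, 6, 9, 18, 19, 38, 57, 114, 171, 342.
Test each divisor d:
43^1 ≡ 43
43^2 ≡ 44
43^3 ≡ 87
43^6 ≡ 349
43^9 ≡ 39
43^18 ≡ 77
43^19 ≡ 62
43^38 ≡ 234
43^57 ≡ 68
43^114 ≡ 292
43^171 ≡ 1
So ord_361(43) = 171.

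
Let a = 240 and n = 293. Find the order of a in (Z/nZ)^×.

146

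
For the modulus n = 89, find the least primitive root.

3

φ(89) = 89 − 1 = 88 = 2^3 · 11.
Test candidates g = 2, 3, … against the prime factors q ∈ {2, 11} of φ(89): g is a generator iff g^(88/q) ≢ 1 for every such q.
g = 2: 2^44 ≡ 1 — hits 1, so not a primitive root.
g = 3: 3^44 ≡ 88; 3^8 ≡ 64 — none is 1, so 3 is a primitive root.
Hence the least primitive root of 89 is 3.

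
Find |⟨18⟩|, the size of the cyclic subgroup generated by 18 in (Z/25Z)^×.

By Lagrange's theorem, ord_25(18) divides φ(25) = φ(5^2) = 5·(5−1) = 20 = 2^2 · 5.
Divisors of 20: 1, 2, 4, 5, 10, 20.
Compute 18^d (mod 25) for the divisors d until we hit 1:
18^1 ≡ 18 (mod 25)
18^2 ≡ 24 (mod 25)
18^4 ≡ 1 (mod 25) ✓
Therefore the multiplicative order of 18 modulo 25 is 4.

4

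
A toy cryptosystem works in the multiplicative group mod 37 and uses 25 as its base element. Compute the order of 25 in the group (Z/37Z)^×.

18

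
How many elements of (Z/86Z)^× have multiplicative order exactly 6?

φ(86) = φ(2)·φ(43) = 1·42 = 42 = 2 · 3 · 7.
(Z/86Z)^× is cyclic (|G| = 42); a cyclic group of order m has exactly φ(d) elements of each order d | m, and none otherwise.
6 = 2 · 3 divides 42, and φ(6) = 2.

2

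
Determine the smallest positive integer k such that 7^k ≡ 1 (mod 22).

By Lagrange's theorem, ord_22(7) divides φ(22) = φ(2)·φ(11) = 1·10 = 10 = 2 · 5.
Divisors of 10: 1, 2, 5, 10.
Compute 7^d (mod 22) for the divisors d until we hit 1:
7^1 ≡ 7 (mod 22)
7^2 ≡ 5 (mod 22)
7^5 ≡ 21 (mod 22)
7^10 ≡ 1 (mod 22) ✓
Therefore the multiplicative order of 7 modulo 22 is 10.

10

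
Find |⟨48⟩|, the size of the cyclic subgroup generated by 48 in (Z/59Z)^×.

Since 48 ∈ (Z/59Z)^×, its order divides φ(59) = 59 − 1 = 58 = 2 · 29.
Divisors of 58: 1, 2, 29, 58.
Test each divisor d:
48^1 ≡ 48
48^2 ≡ 3
48^29 ≡ 1
Therefore the multiplicative order of 48 modulo 59 is 29.

29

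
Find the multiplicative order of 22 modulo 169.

Since 22 ∈ (Z/169Z)^×, its order divides φ(169) = φ(13^2) = 13·(13−1) = 156 = 2^2 · 3 · 13.
Divisors of 156: 1, 2, 3, 4, 6, 12, 13, 26, 39, 52, 78, 156.
Check 22^d mod 169 for each divisor in increasing order:
22^1 ≡ 22 (mod 169)
22^2 ≡ 146 (mod 169)
22^3 ≡ 1 (mod 169) ✓
Hence ord(22) = 3.

3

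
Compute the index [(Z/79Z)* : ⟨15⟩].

3

By Lagrange's theorem, ord_79(15) divides φ(79) = 79 − 1 = 78 = 2 · 3 · 13.
Divisors of 78: 1, 2, 3, 6, 13, 26, 39, 78.
Compute 15^d (mod 79) for the divisors d until we hit 1:
15^1 ≡ 15
15^2 ≡ 67
15^3 ≡ 57
15^6 ≡ 10
15^13 ≡ 78
15^26 ≡ 1
Thus |⟨15⟩| = ord(15) = 26.
[(Z/79Z)^× : ⟨15⟩] = 78/26 = 3.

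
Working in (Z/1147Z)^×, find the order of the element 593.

By Lagrange's theorem, ord_1147(593) divides φ(1147) = φ(31·37) = (31−1)·(37−1) = 30·36 = 1080 = 2^3 · 3^3 · 5.
Divisors of 1080: 1, 2, 3, 4, 5, 6, 8, 9, 10, 12, 15, 18, 20, 24, 27, 30, 36, 40, 45, 54, 60, 72, 90, 108, 120, 135, 180, 216, 270, 360, 540, 1080.
Evaluate successive powers at the divisors of 1080:
593^1 ≡ 593
593^2 ≡ 667
593^3 ≡ 963
593^4 ≡ 1000
593^5 ≡ 1
Therefore the multiplicative order of 593 modulo 1147 is 5.

5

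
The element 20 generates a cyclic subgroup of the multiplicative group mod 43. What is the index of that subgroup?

ord(20) | φ(43) = 43 − 1 = 42 = 2 · 3 · 7.
Divisors of 42: 1, 2, 3, 6, 7, 14, 21, 42.
Compute 20^d (mod 43) for the divisors d until we hit 1:
20^1 ≡ 20 (mod 43)
20^2 ≡ 13 (mod 43)
20^3 ≡ 2 (mod 43)
20^6 ≡ 4 (mod 43)
20^7 ≡ 37 (mod 43)
20^14 ≡ 36 (mod 43)
20^21 ≡ 42 (mod 43)
20^42 ≡ 1 (mod 43) ✓
So ord_43(20) = 42, hence |⟨20⟩| = 42.
[(Z/43Z)^× : ⟨20⟩] = 42/42 = 1.

1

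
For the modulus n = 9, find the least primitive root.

φ(9) = φ(3^2) = 3·(3−1) = 6 = 2 · 3.
Test candidates g = 2, 3, … against the prime factors q ∈ {2, 3} of φ(9): g is a generator iff g^(6/q) ≢ 1 for every such q.
g = 2: 2^3 ≡ 8; 2^2 ≡ 4 — none is 1, so 2 is a primitive root.
So 2 is the smallest generator of (Z/9Z)^×.

2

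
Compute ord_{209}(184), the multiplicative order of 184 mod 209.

The order of 184 must divide φ(209) = φ(11·19) = (11−1)·(19−1) = 10·18 = 180 = 2^2 · 3^2 · 5.
Divisors of 180: 1, 2, 3, 4, 5, 6, 9, 10, 12, 15, 18, 20, 30, 36, 45, 60, 90, 180.
Evaluate successive powers at the divisors of 180:
184^1 ≡ 184
184^2 ≡ 207
184^3 ≡ 50
184^4 ≡ 4
184^5 ≡ 109
184^6 ≡ 201
184^9 ≡ 18
184^10 ≡ 177
184^12 ≡ 64
184^15 ≡ 65
184^18 ≡ 115
184^20 ≡ 188
184^30 ≡ 45
184^36 ≡ 58
184^45 ≡ 208
184^60 ≡ 144
184^90 ≡ 1
So ord_209(184) = 90.

90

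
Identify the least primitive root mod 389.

2

φ(389) = 389 − 1 = 388 = 2^2 · 97.
g is a primitive root iff g^(388/q) ≢ 1 (mod 389) for each prime q ∈ {2, 97}.
g = 2: 2^194 ≡ 388; 2^4 ≡ 16 — none is 1, so 2 is a primitive root.
So 2 is the smallest generator of (Z/389Z)^×.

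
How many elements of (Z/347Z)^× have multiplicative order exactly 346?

172

φ(347) = 347 − 1 = 346 = 2 · 173.
Since (Z/347Z)^× is cyclic of order 346, the number of elements of order d is φ(d) when d | 346 and 0 otherwise.
346 = 2 · 173 divides 346, and φ(346) = 172.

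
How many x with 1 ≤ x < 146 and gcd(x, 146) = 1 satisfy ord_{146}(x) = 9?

6

φ(146) = φ(2)·φ(73) = 1·72 = 72 = 2^3 · 3^2.
(Z/146Z)^× is cyclic (|G| = 72); a cyclic group of order m has exactly φ(d) elements of each order d | m, and none otherwise.
9 = 3^2 divides 72, and φ(9) = 6.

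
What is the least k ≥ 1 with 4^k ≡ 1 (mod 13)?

6

By Lagrange's theorem, ord_13(4) divides φ(13) = 13 − 1 = 12 = 2^2 · 3.
Divisors of 12: 1, 2, 3, 4, 6, 12.
Evaluate successive powers at the divisors of 12:
4^1 ≡ 4 (mod 13)
4^2 ≡ 3 (mod 13)
4^3 ≡ 12 (mod 13)
4^4 ≡ 9 (mod 13)
4^6 ≡ 1 (mod 13) ✓
So ord_13(4) = 6.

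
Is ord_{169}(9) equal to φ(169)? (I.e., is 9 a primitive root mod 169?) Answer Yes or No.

No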